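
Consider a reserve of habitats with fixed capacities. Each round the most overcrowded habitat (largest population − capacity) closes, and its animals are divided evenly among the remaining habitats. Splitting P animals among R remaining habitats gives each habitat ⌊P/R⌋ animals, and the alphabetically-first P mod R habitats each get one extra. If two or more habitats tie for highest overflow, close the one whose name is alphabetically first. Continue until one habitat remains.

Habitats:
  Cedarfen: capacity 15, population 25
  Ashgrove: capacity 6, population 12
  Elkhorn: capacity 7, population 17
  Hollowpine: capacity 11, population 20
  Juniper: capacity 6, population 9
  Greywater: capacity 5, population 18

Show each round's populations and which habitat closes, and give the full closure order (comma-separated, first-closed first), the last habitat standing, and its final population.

Closure order: Greywater, Cedarfen, Elkhorn, Ashgrove, Hollowpine
Last habitat: Juniper with 101 animals

Round 1: Ashgrove=12 Cedarfen=25 Elkhorn=17 Greywater=18 Hollowpine=20 Juniper=9 → close Greywater (overflow 13)
  18÷5 = 3 each, +1 to first 3
Round 2: Ashgrove=16 Cedarfen=29 Elkhorn=21 Hollowpine=23 Juniper=12 → close Cedarfen (overflow 14)
  29÷4 = 7 each, +1 to first 1
Round 3: Ashgrove=24 Elkhorn=28 Hollowpine=30 Juniper=19 → close Elkhorn (overflow 21)
  28÷3 = 9 each, +1 to first 1
Round 4: Ashgrove=34 Hollowpine=39 Juniper=28 → close Ashgrove (overflow 28)
  34÷2 = 17 each, +1 to first 0
Round 5: Hollowpine=56 Juniper=45 → close Hollowpine (overflow 45)
  56÷1 = 56 each, +1 to first 0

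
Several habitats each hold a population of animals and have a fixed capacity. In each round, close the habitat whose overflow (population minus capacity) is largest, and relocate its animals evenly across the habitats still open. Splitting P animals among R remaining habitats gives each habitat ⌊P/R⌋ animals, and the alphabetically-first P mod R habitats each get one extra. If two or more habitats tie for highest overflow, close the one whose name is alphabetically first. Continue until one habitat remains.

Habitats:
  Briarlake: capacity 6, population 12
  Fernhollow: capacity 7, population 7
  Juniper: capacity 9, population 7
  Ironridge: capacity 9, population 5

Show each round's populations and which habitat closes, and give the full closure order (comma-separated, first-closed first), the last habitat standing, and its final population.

Closure order: Briarlake, Fernhollow, Juniper
Last habitat: Ironridge with 31 animals

Round 1: Briarlake=12 Fernhollow=7 Ironridge=5 Juniper=7 → close Briarlake (overflow 6)
  12÷3 = 4 each, +1 to first 0
Round 2: Fernhollow=11 Ironridge=9 Juniper=11 → close Fernhollow (overflow 4)
  11÷2 = 5 each, +1 to first 1
Round 3: Ironridge=15 Juniper=16 → close Juniper (overflow 7)
  16÷1 = 16 each, +1 to first 0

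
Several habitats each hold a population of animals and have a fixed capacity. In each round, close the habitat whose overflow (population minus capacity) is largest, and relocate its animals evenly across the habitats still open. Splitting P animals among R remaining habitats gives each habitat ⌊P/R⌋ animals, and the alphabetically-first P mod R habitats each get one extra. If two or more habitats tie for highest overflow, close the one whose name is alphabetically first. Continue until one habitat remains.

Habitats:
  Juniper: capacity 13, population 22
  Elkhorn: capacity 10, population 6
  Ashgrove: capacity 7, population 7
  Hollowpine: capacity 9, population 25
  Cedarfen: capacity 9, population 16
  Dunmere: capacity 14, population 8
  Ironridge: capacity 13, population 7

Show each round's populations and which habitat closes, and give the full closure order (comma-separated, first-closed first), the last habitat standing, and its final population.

Closure order: Hollowpine, Juniper, Cedarfen, Ashgrove, Elkhorn, Dunmere
Last habitat: Ironridge with 91 animals

Round 1: Ashgrove=7 Cedarfen=16 Dunmere=8 Elkhorn=6 Hollowpine=25 Ironridge=7 Juniper=22 → close Hollowpine (overflow 16)
  25÷6 = 4 each, +1 to first 1
Round 2: Ashgrove=12 Cedarfen=20 Dunmere=12 Elkhorn=10 Ironridge=11 Juniper=26 → close Juniper (overflow 13)
  26÷5 = 5 each, +1 to first 1
Round 3: Ashgrove=18 Cedarfen=25 Dunmere=17 Elkhorn=15 Ironridge=16 → close Cedarfen (overflow 16)
  25÷4 = 6 each, +1 to first 1
Round 4: Ashgrove=25 Dunmere=23 Elkhorn=21 Ironridge=22 → close Ashgrove (overflow 18)
  25÷3 = 8 each, +1 to first 1
Round 5: Dunmere=32 Elkhorn=29 Ironridge=30 → close Elkhorn (overflow 19)
  29÷2 = 14 each, +1 to first 1
Round 6: Dunmere=47 Ironridge=44 → close Dunmere (overflow 33)
  47÷1 = 47 each, +1 to first 0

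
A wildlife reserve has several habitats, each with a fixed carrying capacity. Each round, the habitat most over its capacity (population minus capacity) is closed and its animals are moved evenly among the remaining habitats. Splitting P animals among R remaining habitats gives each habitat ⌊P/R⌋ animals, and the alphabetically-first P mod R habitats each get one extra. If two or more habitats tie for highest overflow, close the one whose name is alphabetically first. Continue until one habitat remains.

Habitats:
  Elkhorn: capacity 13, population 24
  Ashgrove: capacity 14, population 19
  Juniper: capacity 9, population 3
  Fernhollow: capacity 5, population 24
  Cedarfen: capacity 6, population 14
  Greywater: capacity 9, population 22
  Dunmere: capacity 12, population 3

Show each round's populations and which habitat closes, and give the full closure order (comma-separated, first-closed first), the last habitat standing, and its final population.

Round 1: Ashgrove=19 Cedarfen=14 Dunmere=3 Elkhorn=24 Fernhollow=24 Greywater=22 Juniper=3 → close Fernhollow (overflow 19)
  24÷6 = 4 each, +1 to first 0
Round 2: Ashgrove=23 Cedarfen=18 Dunmere=7 Elkhorn=28 Greywater=26 Juniper=7 → close Greywater (overflow 17)
  26÷5 = 5 each, +1 to first 1
Round 3: Ashgrove=29 Cedarfen=23 Dunmere=12 Elkhorn=33 Juniper=12 → close Elkhorn (overflow 20)
  33÷4 = 8 each, +1 to first 1
Round 4: Ashgrove=38 Cedarfen=31 Dunmere=20 Juniper=20 → close Cedarfen (overflow 25)
  31÷3 = 10 each, +1 to first 1
Round 5: Ashgrove=49 Dunmere=30 Juniper=30 → close Ashgrove (overflow 35)
  49÷2 = 24 each, +1 to first 1
Round 6: Dunmere=55 Juniper=54 → close Juniper (overflow 45)
  54÷1 = 54 each, +1 to first 0

Closure order: Fernhollow, Greywater, Elkhorn, Cedarfen, Ashgrove, Juniper
Last habitat: Dunmere with 109 animals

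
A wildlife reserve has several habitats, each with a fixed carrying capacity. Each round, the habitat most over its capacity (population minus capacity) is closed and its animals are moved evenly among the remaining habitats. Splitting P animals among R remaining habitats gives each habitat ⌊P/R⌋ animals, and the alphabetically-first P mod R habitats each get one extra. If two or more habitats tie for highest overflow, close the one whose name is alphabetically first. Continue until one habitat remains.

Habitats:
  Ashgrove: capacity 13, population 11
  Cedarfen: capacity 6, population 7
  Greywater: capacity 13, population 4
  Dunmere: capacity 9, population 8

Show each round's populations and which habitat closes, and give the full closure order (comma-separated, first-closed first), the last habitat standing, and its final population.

Closure order: Cedarfen, Ashgrove, Dunmere
Last habitat: Greywater with 30 animals

Round 1: Ashgrove=11 Cedarfen=7 Dunmere=8 Greywater=4 → close Cedarfen (overflow 1)
  7÷3 = 2 each, +1 to first 1
Round 2: Ashgrove=14 Dunmere=10 Greywater=6 → close Ashgrove (overflow 1)
  14÷2 = 7 each, +1 to first 0
Round 3: Dunmere=17 Greywater=13 → close Dunmere (overflow 8)
  17÷1 = 17 each, +1 to first 0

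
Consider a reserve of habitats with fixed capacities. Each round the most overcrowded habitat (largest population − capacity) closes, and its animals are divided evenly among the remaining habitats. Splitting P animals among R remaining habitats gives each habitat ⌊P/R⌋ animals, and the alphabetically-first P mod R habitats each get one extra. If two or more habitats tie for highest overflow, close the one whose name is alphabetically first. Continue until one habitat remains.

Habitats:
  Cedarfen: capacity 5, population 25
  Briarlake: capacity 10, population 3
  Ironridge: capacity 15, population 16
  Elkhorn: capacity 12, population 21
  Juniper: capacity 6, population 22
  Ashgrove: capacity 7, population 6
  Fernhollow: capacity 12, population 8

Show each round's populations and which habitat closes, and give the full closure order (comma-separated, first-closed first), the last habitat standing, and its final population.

Closure order: Cedarfen, Juniper, Elkhorn, Ashgrove, Ironridge, Fernhollow
Last habitat: Briarlake with 101 animals

Round 1: Ashgrove=6 Briarlake=3 Cedarfen=25 Elkhorn=21 Fernhollow=8 Ironridge=16 Juniper=22 → close Cedarfen (overflow 20)
  25÷6 = 4 each, +1 to first 1
Round 2: Ashgrove=11 Briarlake=7 Elkhorn=25 Fernhollow=12 Ironridge=20 Juniper=26 → close Juniper (overflow 20)
  26÷5 = 5 each, +1 to first 1
Round 3: Ashgrove=17 Briarlake=12 Elkhorn=30 Fernhollow=17 Ironridge=25 → close Elkhorn (overflow 18)
  30÷4 = 7 each, +1 to first 2
Round 4: Ashgrove=25 Briarlake=20 Fernhollow=24 Ironridge=32 → close Ashgrove (overflow 18)
  25÷3 = 8 each, +1 to first 1
Round 5: Briarlake=29 Fernhollow=32 Ironridge=40 → close Ironridge (overflow 25)
  40÷2 = 20 each, +1 to first 0
Round 6: Briarlake=49 Fernhollow=52 → close Fernhollow (overflow 40)
  52÷1 = 52 each, +1 to first 0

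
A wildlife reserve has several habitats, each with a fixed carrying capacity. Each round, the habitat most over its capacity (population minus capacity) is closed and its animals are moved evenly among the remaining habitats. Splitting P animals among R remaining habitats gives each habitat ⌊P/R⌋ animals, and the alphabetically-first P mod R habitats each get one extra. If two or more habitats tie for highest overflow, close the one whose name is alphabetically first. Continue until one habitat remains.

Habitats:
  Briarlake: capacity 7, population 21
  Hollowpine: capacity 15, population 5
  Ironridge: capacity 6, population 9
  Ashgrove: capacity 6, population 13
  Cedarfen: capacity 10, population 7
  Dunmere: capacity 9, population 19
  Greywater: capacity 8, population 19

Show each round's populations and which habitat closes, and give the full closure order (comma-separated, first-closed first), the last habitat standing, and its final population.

Closure order: Briarlake, Dunmere, Greywater, Ashgrove, Ironridge, Cedarfen
Last habitat: Hollowpine with 93 animals

Round 1: Ashgrove=13 Briarlake=21 Cedarfen=7 Dunmere=19 Greywater=19 Hollowpine=5 Ironridge=9 → close Briarlake (overflow 14)
  21÷6 = 3 each, +1 to first 3
Round 2: Ashgrove=17 Cedarfen=11 Dunmere=23 Greywater=22 Hollowpine=8 Ironridge=12 → close Dunmere (overflow 14)
  23÷5 = 4 each, +1 to first 3
Round 3: Ashgrove=22 Cedarfen=16 Greywater=27 Hollowpine=12 Ironridge=16 → close Greywater (overflow 19)
  27÷4 = 6 each, +1 to first 3
Round 4: Ashgrove=29 Cedarfen=23 Hollowpine=19 Ironridge=22 → close Ashgrove (overflow 23)
  29÷3 = 9 each, +1 to first 2
Round 5: Cedarfen=33 Hollowpine=29 Ironridge=31 → close Ironridge (overflow 25)
  31÷2 = 15 each, +1 to first 1
Round 6: Cedarfen=49 Hollowpine=44 → close Cedarfen (overflow 39)
  49÷1 = 49 each, +1 to first 0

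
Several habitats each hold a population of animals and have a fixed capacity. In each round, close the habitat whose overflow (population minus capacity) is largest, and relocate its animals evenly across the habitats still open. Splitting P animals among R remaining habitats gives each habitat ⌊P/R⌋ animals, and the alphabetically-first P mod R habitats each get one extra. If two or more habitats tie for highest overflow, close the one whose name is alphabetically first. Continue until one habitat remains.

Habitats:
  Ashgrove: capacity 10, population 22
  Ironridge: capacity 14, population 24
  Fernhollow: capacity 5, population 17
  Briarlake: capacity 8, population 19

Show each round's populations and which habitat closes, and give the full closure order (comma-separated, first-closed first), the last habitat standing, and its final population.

Round 1: Ashgrove=22 Briarlake=19 Fernhollow=17 Ironridge=24 → close Ashgrove (overflow 12)
  22÷3 = 7 each, +1 to first 1
Round 2: Briarlake=27 Fernhollow=24 Ironridge=31 → close Briarlake (overflow 19)
  27÷2 = 13 each, +1 to first 1
Round 3: Fernhollow=38 Ironridge=44 → close Fernhollow (overflow 33)
  38÷1 = 38 each, +1 to first 0

Closure order: Ashgrove, Briarlake, Fernhollow
Last habitat: Ironridge with 82 animals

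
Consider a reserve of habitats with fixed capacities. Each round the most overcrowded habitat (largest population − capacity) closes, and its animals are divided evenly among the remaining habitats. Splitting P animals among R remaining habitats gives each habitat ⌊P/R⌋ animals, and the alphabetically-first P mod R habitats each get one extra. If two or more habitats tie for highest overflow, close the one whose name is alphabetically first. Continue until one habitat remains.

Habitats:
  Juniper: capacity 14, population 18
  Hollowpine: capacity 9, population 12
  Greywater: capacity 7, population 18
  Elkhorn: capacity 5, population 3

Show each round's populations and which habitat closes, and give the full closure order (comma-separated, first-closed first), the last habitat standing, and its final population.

Closure order: Greywater, Juniper, Hollowpine
Last habitat: Elkhorn with 51 animals

Round 1: Elkhorn=3 Greywater=18 Hollowpine=12 Juniper=18 → close Greywater (overflow 11)
  18÷3 = 6 each, +1 to first 0
Round 2: Elkhorn=9 Hollowpine=18 Juniper=24 → close Juniper (overflow 10)
  24÷2 = 12 each, +1 to first 0
Round 3: Elkhorn=21 Hollowpine=30 → close Hollowpine (overflow 21)
  30÷1 = 30 each, +1 to first 0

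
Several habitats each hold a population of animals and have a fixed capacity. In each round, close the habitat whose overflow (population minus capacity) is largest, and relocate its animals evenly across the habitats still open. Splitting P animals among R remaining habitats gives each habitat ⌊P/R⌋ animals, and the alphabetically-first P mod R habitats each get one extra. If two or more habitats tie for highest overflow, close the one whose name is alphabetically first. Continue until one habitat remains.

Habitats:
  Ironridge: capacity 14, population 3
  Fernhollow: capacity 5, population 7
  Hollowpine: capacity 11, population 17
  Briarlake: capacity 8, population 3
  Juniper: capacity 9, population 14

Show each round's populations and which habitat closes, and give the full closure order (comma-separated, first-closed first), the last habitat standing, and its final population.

Round 1: Briarlake=3 Fernhollow=7 Hollowpine=17 Ironridge=3 Juniper=14 → close Hollowpine (overflow 6)
  17÷4 = 4 each, +1 to first 1
Round 2: Briarlake=8 Fernhollow=11 Ironridge=7 Juniper=18 → close Juniper (overflow 9)
  18÷3 = 6 each, +1 to first 0
Round 3: Briarlake=14 Fernhollow=17 Ironridge=13 → close Fernhollow (overflow 12)
  17÷2 = 8 each, +1 to first 1
Round 4: Briarlake=23 Ironridge=21 → close Briarlake (overflow 15)
  23÷1 = 23 each, +1 to first 0

Closure order: Hollowpine, Juniper, Fernhollow, Briarlake
Last habitat: Ironridge with 44 animals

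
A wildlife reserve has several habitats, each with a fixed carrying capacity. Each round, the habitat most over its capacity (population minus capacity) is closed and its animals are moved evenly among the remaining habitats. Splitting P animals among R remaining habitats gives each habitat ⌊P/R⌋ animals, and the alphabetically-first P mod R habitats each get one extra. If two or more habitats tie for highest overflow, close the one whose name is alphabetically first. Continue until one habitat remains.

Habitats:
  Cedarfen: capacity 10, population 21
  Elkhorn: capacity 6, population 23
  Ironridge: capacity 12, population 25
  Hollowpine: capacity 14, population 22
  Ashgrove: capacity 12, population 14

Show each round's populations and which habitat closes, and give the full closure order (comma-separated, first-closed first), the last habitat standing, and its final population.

Closure order: Elkhorn, Ironridge, Cedarfen, Hollowpine
Last habitat: Ashgrove with 105 animals

Round 1: Ashgrove=14 Cedarfen=21 Elkhorn=23 Hollowpine=22 Ironridge=25 → close Elkhorn (overflow 17)
  23÷4 = 5 each, +1 to first 3
Round 2: Ashgrove=20 Cedarfen=27 Hollowpine=28 Ironridge=30 → close Ironridge (overflow 18)
  30÷3 = 10 each, +1 to first 0
Round 3: Ashgrove=30 Cedarfen=37 Hollowpine=38 → close Cedarfen (overflow 27)
  37÷2 = 18 each, +1 to first 1
Round 4: Ashgrove=49 Hollowpine=56 → close Hollowpine (overflow 42)
  56÷1 = 56 each, +1 to first 0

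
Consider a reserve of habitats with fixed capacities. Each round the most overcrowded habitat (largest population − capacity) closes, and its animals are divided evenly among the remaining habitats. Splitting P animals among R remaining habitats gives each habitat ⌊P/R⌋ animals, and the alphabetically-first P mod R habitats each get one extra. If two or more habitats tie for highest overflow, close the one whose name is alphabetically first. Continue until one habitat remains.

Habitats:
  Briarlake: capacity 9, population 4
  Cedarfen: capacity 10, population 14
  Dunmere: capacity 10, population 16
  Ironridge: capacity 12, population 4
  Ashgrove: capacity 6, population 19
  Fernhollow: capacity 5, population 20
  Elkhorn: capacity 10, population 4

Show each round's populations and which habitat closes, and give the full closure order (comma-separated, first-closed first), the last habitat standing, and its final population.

Round 1: Ashgrove=19 Briarlake=4 Cedarfen=14 Dunmere=16 Elkhorn=4 Fernhollow=20 Ironridge=4 → close Fernhollow (overflow 15)
  20÷6 = 3 each, +1 to first 2
Round 2: Ashgrove=23 Briarlake=8 Cedarfen=17 Dunmere=19 Elkhorn=7 Ironridge=7 → close Ashgrove (overflow 17)
  23÷5 = 4 each, +1 to first 3
Round 3: Briarlake=13 Cedarfen=22 Dunmere=24 Elkhorn=11 Ironridge=11 → close Dunmere (overflow 14)
  24÷4 = 6 each, +1 to first 0
Round 4: Briarlake=19 Cedarfen=28 Elkhorn=17 Ironridge=17 → close Cedarfen (overflow 18)
  28÷3 = 9 each, +1 to first 1
Round 5: Briarlake=29 Elkhorn=26 Ironridge=26 → close Briarlake (overflow 20)
  29÷2 = 14 each, +1 to first 1
Round 6: Elkhorn=41 Ironridge=40 → close Elkhorn (overflow 31)
  41÷1 = 41 each, +1 to first 0

Closure order: Fernhollow, Ashgrove, Dunmere, Cedarfen, Briarlake, Elkhorn
Last habitat: Ironridge with 81 animals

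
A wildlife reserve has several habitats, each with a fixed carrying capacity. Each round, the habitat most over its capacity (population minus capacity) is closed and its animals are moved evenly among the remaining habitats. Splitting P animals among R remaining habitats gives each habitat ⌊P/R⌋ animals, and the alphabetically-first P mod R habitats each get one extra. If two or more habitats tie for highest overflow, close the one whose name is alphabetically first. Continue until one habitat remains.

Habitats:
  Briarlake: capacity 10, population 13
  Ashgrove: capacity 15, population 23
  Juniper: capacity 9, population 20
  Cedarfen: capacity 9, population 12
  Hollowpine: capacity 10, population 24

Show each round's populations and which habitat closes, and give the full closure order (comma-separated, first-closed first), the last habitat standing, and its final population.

Round 1: Ashgrove=23 Briarlake=13 Cedarfen=12 Hollowpine=24 Juniper=20 → close Hollowpine (overflow 14)
  24÷4 = 6 each, +1 to first 0
Round 2: Ashgrove=29 Briarlake=19 Cedarfen=18 Juniper=26 → close Juniper (overflow 17)
  26÷3 = 8 each, +1 to first 2
Round 3: Ashgrove=38 Briarlake=28 Cedarfen=26 → close Ashgrove (overflow 23)
  38÷2 = 19 each, +1 to first 0
Round 4: Briarlake=47 Cedarfen=45 → close Briarlake (overflow 37)
  47÷1 = 47 each, +1 to first 0

Closure order: Hollowpine, Juniper, Ashgrove, Briarlake
Last habitat: Cedarfen with 92 animals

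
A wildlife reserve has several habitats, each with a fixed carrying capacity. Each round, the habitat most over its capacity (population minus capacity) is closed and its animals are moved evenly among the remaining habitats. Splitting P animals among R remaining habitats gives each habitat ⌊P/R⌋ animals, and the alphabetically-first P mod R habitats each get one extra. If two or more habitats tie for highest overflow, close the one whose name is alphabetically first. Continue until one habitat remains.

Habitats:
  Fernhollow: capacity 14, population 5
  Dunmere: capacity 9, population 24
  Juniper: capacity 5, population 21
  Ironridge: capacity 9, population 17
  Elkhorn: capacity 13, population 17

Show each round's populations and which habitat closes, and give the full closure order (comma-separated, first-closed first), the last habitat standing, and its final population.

Closure order: Juniper, Dunmere, Ironridge, Elkhorn
Last habitat: Fernhollow with 84 animals

Round 1: Dunmere=24 Elkhorn=17 Fernhollow=5 Ironridge=17 Juniper=21 → close Juniper (overflow 16)
  21÷4 = 5 each, +1 to first 1
Round 2: Dunmere=30 Elkhorn=22 Fernhollow=10 Ironridge=22 → close Dunmere (overflow 21)
  30÷3 = 10 each, +1 to first 0
Round 3: Elkhorn=32 Fernhollow=20 Ironridge=32 → close Ironridge (overflow 23)
  32÷2 = 16 each, +1 to first 0
Round 4: Elkhorn=48 Fernhollow=36 → close Elkhorn (overflow 35)
  48÷1 = 48 each, +1 to first 0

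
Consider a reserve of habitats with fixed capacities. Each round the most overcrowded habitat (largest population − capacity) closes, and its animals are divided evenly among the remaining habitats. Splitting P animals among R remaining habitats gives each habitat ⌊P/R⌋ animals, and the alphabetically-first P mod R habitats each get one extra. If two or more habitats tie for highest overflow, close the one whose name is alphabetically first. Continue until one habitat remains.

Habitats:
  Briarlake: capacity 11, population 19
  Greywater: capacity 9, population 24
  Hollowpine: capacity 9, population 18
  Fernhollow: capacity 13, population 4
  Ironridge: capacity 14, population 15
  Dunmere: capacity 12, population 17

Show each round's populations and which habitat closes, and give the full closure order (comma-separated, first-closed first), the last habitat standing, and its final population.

Closure order: Greywater, Hollowpine, Briarlake, Dunmere, Ironridge
Last habitat: Fernhollow with 97 animals

Round 1: Briarlake=19 Dunmere=17 Fernhollow=4 Greywater=24 Hollowpine=18 Ironridge=15 → close Greywater (overflow 15)
  24÷5 = 4 each, +1 to first 4
Round 2: Briarlake=24 Dunmere=22 Fernhollow=9 Hollowpine=23 Ironridge=19 → close Hollowpine (overflow 14)
  23÷4 = 5 each, +1 to first 3
Round 3: Briarlake=30 Dunmere=28 Fernhollow=15 Ironridge=24 → close Briarlake (overflow 19)
  30÷3 = 10 each, +1 to first 0
Round 4: Dunmere=38 Fernhollow=25 Ironridge=34 → close Dunmere (overflow 26)
  38÷2 = 19 each, +1 to first 0
Round 5: Fernhollow=44 Ironridge=53 → close Ironridge (overflow 39)
  53÷1 = 53 each, +1 to first 0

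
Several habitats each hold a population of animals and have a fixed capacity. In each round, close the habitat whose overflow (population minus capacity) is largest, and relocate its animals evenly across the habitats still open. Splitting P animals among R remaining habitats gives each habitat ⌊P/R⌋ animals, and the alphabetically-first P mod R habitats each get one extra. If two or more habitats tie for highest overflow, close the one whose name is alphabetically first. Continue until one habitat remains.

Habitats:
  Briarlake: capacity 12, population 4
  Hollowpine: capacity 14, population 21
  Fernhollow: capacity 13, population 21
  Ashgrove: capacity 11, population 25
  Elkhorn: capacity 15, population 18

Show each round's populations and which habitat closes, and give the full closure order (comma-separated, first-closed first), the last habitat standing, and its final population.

Round 1: Ashgrove=25 Briarlake=4 Elkhorn=18 Fernhollow=21 Hollowpine=21 → close Ashgrove (overflow 14)
  25÷4 = 6 each, +1 to first 1
Round 2: Briarlake=11 Elkhorn=24 Fernhollow=27 Hollowpine=27 → close Fernhollow (overflow 14)
  27÷3 = 9 each, +1 to first 0
Round 3: Briarlake=20 Elkhorn=33 Hollowpine=36 → close Hollowpine (overflow 22)
  36÷2 = 18 each, +1 to first 0
Round 4: Briarlake=38 Elkhorn=51 → close Elkhorn (overflow 36)
  51÷1 = 51 each, +1 to first 0

Closure order: Ashgrove, Fernhollow, Hollowpine, Elkhorn
Last habitat: Briarlake with 89 animals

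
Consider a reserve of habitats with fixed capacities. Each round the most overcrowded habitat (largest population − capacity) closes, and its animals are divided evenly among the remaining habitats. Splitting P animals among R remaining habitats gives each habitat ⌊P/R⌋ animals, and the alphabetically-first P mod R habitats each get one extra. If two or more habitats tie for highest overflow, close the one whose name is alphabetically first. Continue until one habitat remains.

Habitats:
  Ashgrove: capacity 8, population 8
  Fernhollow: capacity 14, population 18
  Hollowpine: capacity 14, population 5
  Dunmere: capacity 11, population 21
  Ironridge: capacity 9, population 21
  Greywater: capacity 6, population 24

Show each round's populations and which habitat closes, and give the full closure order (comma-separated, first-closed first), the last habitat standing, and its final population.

Round 1: Ashgrove=8 Dunmere=21 Fernhollow=18 Greywater=24 Hollowpine=5 Ironridge=21 → close Greywater (overflow 18)
  24÷5 = 4 each, +1 to first 4
Round 2: Ashgrove=13 Dunmere=26 Fernhollow=23 Hollowpine=10 Ironridge=25 → close Ironridge (overflow 16)
  25÷4 = 6 each, +1 to first 1
Round 3: Ashgrove=20 Dunmere=32 Fernhollow=29 Hollowpine=16 → close Dunmere (overflow 21)
  32÷3 = 10 each, +1 to first 2
Round 4: Ashgrove=31 Fernhollow=40 Hollowpine=26 → close Fernhollow (overflow 26)
  40÷2 = 20 each, +1 to first 0
Round 5: Ashgrove=51 Hollowpine=46 → close Ashgrove (overflow 43)
  51÷1 = 51 each, +1 to first 0

Closure order: Greywater, Ironridge, Dunmere, Fernhollow, Ashgrove
Last habitat: Hollowpine with 97 animals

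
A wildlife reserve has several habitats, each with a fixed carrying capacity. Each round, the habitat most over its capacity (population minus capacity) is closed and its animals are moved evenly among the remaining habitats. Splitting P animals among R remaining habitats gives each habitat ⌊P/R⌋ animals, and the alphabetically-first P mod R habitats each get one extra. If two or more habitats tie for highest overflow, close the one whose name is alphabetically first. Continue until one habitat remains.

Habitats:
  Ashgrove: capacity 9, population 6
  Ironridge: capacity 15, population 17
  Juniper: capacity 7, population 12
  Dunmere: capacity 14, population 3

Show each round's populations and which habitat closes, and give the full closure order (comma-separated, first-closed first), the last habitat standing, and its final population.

Closure order: Juniper, Ironridge, Ashgrove
Last habitat: Dunmere with 38 animals

Round 1: Ashgrove=6 Dunmere=3 Ironridge=17 Juniper=12 → close Juniper (overflow 5)
  12÷3 = 4 each, +1 to first 0
Round 2: Ashgrove=10 Dunmere=7 Ironridge=21 → close Ironridge (overflow 6)
  21÷2 = 10 each, +1 to first 1
Round 3: Ashgrove=21 Dunmere=17 → close Ashgrove (overflow 12)
  21÷1 = 21 each, +1 to first 0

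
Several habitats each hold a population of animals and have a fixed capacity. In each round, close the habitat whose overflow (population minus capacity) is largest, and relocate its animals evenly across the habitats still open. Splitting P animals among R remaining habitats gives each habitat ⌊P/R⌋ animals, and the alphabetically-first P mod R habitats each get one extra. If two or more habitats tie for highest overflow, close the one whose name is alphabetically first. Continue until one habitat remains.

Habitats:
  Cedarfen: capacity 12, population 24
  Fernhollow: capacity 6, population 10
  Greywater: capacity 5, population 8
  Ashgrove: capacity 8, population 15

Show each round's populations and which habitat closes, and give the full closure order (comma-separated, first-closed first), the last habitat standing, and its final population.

Closure order: Cedarfen, Ashgrove, Fernhollow
Last habitat: Greywater with 57 animals

Round 1: Ashgrove=15 Cedarfen=24 Fernhollow=10 Greywater=8 → close Cedarfen (overflow 12)
  24÷3 = 8 each, +1 to first 0
Round 2: Ashgrove=23 Fernhollow=18 Greywater=16 → close Ashgrove (overflow 15)
  23÷2 = 11 each, +1 to first 1
Round 3: Fernhollow=30 Greywater=27 → close Fernhollow (overflow 24)
  30÷1 = 30 each, +1 to first 0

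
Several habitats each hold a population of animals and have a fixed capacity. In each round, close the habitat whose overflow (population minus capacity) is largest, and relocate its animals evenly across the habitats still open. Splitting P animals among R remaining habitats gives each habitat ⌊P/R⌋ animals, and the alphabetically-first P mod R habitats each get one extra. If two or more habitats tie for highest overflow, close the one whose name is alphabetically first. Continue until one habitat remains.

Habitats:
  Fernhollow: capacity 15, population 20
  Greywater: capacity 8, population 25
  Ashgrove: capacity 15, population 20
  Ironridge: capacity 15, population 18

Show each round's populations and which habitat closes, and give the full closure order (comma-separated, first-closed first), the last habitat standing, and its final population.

Closure order: Greywater, Ashgrove, Fernhollow
Last habitat: Ironridge with 83 animals

Round 1: Ashgrove=20 Fernhollow=20 Greywater=25 Ironridge=18 → close Greywater (overflow 17)
  25÷3 = 8 each, +1 to first 1
Round 2: Ashgrove=29 Fernhollow=28 Ironridge=26 → close Ashgrove (overflow 14)
  29÷2 = 14 each, +1 to first 1
Round 3: Fernhollow=43 Ironridge=40 → close Fernhollow (overflow 28)
  43÷1 = 43 each, +1 to first 0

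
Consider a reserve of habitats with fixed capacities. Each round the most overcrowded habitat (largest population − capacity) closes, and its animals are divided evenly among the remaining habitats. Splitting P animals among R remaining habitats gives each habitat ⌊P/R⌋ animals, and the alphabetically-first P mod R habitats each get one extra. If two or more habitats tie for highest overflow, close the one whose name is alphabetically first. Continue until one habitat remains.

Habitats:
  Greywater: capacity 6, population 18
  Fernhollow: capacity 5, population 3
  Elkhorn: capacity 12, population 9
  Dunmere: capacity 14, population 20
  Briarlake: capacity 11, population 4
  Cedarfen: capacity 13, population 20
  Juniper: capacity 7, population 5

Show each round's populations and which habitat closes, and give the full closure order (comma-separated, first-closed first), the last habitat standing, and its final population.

Round 1: Briarlake=4 Cedarfen=20 Dunmere=20 Elkhorn=9 Fernhollow=3 Greywater=18 Juniper=5 → close Greywater (overflow 12)
  18÷6 = 3 each, +1 to first 0
Round 2: Briarlake=7 Cedarfen=23 Dunmere=23 Elkhorn=12 Fernhollow=6 Juniper=8 → close Cedarfen (overflow 10)
  23÷5 = 4 each, +1 to first 3
Round 3: Briarlake=12 Dunmere=28 Elkhorn=17 Fernhollow=10 Juniper=12 → close Dunmere (overflow 14)
  28÷4 = 7 each, +1 to first 0
Round 4: Briarlake=19 Elkhorn=24 Fernhollow=17 Juniper=19 → close Elkhorn (overflow 12)
  24÷3 = 8 each, +1 to first 0
Round 5: Briarlake=27 Fernhollow=25 Juniper=27 → close Fernhollow (overflow 20)
  25÷2 = 12 each, +1 to first 1
Round 6: Briarlake=40 Juniper=39 → close Juniper (overflow 32)
  39÷1 = 39 each, +1 to first 0

Closure order: Greywater, Cedarfen, Dunmere, Elkhorn, Fernhollow, Juniper
Last habitat: Briarlake with 79 animals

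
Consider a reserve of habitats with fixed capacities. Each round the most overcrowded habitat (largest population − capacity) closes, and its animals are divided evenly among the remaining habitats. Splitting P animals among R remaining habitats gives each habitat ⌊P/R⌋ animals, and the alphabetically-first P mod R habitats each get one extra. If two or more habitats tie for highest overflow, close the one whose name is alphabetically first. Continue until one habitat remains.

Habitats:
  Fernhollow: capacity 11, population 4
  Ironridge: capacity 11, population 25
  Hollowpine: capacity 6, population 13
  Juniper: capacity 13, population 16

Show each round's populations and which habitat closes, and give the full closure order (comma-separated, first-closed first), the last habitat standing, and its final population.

Closure order: Ironridge, Hollowpine, Juniper
Last habitat: Fernhollow with 58 animals

Round 1: Fernhollow=4 Hollowpine=13 Ironridge=25 Juniper=16 → close Ironridge (overflow 14)
  25÷3 = 8 each, +1 to first 1
Round 2: Fernhollow=13 Hollowpine=21 Juniper=24 → close Hollowpine (overflow 15)
  21÷2 = 10 each, +1 to first 1
Round 3: Fernhollow=24 Juniper=34 → close Juniper (overflow 21)
  34÷1 = 34 each, +1 to first 0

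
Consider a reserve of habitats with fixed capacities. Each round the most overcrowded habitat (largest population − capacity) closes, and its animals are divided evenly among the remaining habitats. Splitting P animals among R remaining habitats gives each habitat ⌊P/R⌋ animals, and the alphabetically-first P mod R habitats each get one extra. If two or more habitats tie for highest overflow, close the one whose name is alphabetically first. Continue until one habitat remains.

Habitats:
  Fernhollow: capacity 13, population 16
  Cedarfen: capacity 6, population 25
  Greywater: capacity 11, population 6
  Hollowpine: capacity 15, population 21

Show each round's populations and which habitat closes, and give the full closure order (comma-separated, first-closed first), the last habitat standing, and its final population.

Round 1: Cedarfen=25 Fernhollow=16 Greywater=6 Hollowpine=21 → close Cedarfen (overflow 19)
  25÷3 = 8 each, +1 to first 1
Round 2: Fernhollow=25 Greywater=14 Hollowpine=29 → close Hollowpine (overflow 14)
  29÷2 = 14 each, +1 to first 1
Round 3: Fernhollow=40 Greywater=28 → close Fernhollow (overflow 27)
  40÷1 = 40 each, +1 to first 0

Closure order: Cedarfen, Hollowpine, Fernhollow
Last habitat: Greywater with 68 animals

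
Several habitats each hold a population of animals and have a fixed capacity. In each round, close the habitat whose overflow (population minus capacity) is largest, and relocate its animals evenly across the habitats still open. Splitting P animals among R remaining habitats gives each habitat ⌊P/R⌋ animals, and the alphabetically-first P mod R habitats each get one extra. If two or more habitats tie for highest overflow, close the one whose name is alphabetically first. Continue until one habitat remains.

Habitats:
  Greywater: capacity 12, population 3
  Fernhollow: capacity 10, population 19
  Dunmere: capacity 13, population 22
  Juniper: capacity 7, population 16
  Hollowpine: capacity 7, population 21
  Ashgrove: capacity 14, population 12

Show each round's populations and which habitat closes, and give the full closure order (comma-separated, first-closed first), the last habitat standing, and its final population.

Round 1: Ashgrove=12 Dunmere=22 Fernhollow=19 Greywater=3 Hollowpine=21 Juniper=16 → close Hollowpine (overflow 14)
  21÷5 = 4 each, +1 to first 1
Round 2: Ashgrove=17 Dunmere=26 Fernhollow=23 Greywater=7 Juniper=20 → close Dunmere (overflow 13)
  26÷4 = 6 each, +1 to first 2
Round 3: Ashgrove=24 Fernhollow=30 Greywater=13 Juniper=26 → close Fernhollow (overflow 20)
  30÷3 = 10 each, +1 to first 0
Round 4: Ashgrove=34 Greywater=23 Juniper=36 → close Juniper (overflow 29)
  36÷2 = 18 each, +1 to first 0
Round 5: Ashgrove=52 Greywater=41 → close Ashgrove (overflow 38)
  52÷1 = 52 each, +1 to first 0

Closure order: Hollowpine, Dunmere, Fernhollow, Juniper, Ashgrove
Last habitat: Greywater with 93 animals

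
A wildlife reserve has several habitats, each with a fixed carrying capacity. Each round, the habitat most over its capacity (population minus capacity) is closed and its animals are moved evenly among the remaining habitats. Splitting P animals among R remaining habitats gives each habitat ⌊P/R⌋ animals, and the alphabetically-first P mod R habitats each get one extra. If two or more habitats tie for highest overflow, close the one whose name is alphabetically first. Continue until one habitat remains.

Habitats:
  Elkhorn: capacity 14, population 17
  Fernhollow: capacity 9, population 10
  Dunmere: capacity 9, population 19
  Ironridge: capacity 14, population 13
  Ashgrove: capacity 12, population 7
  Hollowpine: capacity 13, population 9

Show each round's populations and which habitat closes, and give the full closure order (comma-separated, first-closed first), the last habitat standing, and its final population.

Closure order: Dunmere, Elkhorn, Fernhollow, Ironridge, Ashgrove
Last habitat: Hollowpine with 75 animals

Round 1: Ashgrove=7 Dunmere=19 Elkhorn=17 Fernhollow=10 Hollowpine=9 Ironridge=13 → close Dunmere (overflow 10)
  19÷5 = 3 each, +1 to first 4
Round 2: Ashgrove=11 Elkhorn=21 Fernhollow=14 Hollowpine=13 Ironridge=16 → close Elkhorn (overflow 7)
  21÷4 = 5 each, +1 to first 1
Round 3: Ashgrove=17 Fernhollow=19 Hollowpine=18 Ironridge=21 → close Fernhollow (overflow 10)
  19÷3 = 6 each, +1 to first 1
Round 4: Ashgrove=24 Hollowpine=24 Ironridge=27 → close Ironridge (overflow 13)
  27÷2 = 13 each, +1 to first 1
Round 5: Ashgrove=38 Hollowpine=37 → close Ashgrove (overflow 26)
  38÷1 = 38 each, +1 to first 0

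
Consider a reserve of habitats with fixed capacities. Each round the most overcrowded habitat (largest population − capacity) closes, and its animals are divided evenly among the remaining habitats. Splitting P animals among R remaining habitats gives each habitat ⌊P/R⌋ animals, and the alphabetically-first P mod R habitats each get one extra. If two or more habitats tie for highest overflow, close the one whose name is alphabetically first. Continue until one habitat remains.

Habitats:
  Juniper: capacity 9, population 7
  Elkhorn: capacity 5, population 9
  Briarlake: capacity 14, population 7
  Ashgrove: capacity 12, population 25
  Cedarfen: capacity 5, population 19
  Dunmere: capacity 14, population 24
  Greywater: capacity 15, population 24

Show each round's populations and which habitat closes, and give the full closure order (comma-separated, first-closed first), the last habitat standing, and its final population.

Round 1: Ashgrove=25 Briarlake=7 Cedarfen=19 Dunmere=24 Elkhorn=9 Greywater=24 Juniper=7 → close Cedarfen (overflow 14)
  19÷6 = 3 each, +1 to first 1
Round 2: Ashgrove=29 Briarlake=10 Dunmere=27 Elkhorn=12 Greywater=27 Juniper=10 → close Ashgrove (overflow 17)
  29÷5 = 5 each, +1 to first 4
Round 3: Briarlake=16 Dunmere=33 Elkhorn=18 Greywater=33 Juniper=15 → close Dunmere (overflow 19)
  33÷4 = 8 each, +1 to first 1
Round 4: Briarlake=25 Elkhorn=26 Greywater=41 Juniper=23 → close Greywater (overflow 26)
  41÷3 = 13 each, +1 to first 2
Round 5: Briarlake=39 Elkhorn=40 Juniper=36 → close Elkhorn (overflow 35)
  40÷2 = 20 each, +1 to first 0
Round 6: Briarlake=59 Juniper=56 → close Juniper (overflow 47)
  56÷1 = 56 each, +1 to first 0

Closure order: Cedarfen, Ashgrove, Dunmere, Greywater, Elkhorn, Juniper
Last habitat: Briarlake with 115 animals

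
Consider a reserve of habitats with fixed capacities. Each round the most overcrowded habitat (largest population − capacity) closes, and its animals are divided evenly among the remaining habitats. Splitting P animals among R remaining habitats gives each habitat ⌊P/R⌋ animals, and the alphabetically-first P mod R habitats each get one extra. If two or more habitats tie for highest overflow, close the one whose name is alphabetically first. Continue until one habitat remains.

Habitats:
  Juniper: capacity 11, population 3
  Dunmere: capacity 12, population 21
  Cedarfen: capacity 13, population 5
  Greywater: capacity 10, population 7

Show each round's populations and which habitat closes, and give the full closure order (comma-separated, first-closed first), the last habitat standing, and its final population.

Closure order: Dunmere, Greywater, Cedarfen
Last habitat: Juniper with 36 animals

Round 1: Cedarfen=5 Dunmere=21 Greywater=7 Juniper=3 → close Dunmere (overflow 9)
  21÷3 = 7 each, +1 to first 0
Round 2: Cedarfen=12 Greywater=14 Juniper=10 → close Greywater (overflow 4)
  14÷2 = 7 each, +1 to first 0
Round 3: Cedarfen=19 Juniper=17 → close Cedarfen (overflow 6)
  19÷1 = 19 each, +1 to first 0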